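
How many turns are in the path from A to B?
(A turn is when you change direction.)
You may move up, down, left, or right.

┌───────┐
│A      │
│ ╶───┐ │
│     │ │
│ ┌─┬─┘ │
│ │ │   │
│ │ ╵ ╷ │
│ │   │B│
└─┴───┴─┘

Directions: right, right, right, down, down, down
Number of turns: 1

Solution:

┌───────┐
│A → → ↓│
│ ╶───┐ │
│     │↓│
│ ┌─┬─┘ │
│ │ │  ↓│
│ │ ╵ ╷ │
│ │   │B│
└─┴───┴─┘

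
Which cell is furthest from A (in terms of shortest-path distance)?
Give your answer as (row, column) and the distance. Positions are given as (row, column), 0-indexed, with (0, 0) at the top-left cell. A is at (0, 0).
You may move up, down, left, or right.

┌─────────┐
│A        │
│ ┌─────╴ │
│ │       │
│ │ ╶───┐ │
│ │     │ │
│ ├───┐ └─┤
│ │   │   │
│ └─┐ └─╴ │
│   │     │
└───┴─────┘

Computing BFS distances from A to all cells:
Furthest cell: (3, 1)
Distance: 18 steps

Path from A to the furthest cell:

┌─────────┐
│A → → → ↓│
│ ┌─────╴ │
│ │↓ ← ← ↲│
│ │ ╶───┐ │
│ │↳ → ↓│ │
│ ├───┐ └─┤
│ │B ↰│↳ ↓│
│ └─┐ └─╴ │
│   │↑ ← ↲│
└───┴─────┘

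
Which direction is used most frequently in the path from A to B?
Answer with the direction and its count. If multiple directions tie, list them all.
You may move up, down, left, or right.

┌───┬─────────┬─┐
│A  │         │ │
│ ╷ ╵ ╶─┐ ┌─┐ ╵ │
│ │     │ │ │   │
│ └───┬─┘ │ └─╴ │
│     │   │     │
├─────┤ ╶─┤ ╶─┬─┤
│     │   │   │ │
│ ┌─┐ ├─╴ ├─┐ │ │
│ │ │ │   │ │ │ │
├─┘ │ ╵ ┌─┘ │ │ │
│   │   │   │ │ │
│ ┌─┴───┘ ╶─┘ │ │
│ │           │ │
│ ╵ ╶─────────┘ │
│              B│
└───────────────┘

Directions: right, down, right, up, right, right, right, right, down, right, down, left, left, down, right, down, down, down, left, left, left, left, left, down, right, right, right, right, right, right
Counts: {'right': 14, 'down': 8, 'up': 1, 'left': 7}
Most common: right (14 times)

Solution:

┌───┬─────────┬─┐
│A ↓│↱ → → → ↓│ │
│ ╷ ╵ ╶─┐ ┌─┐ ╵ │
│ │↳ ↑  │ │ │↳ ↓│
│ └───┬─┘ │ └─╴ │
│     │   │↓ ← ↲│
├─────┤ ╶─┤ ╶─┬─┤
│     │   │↳ ↓│ │
│ ┌─┐ ├─╴ ├─┐ │ │
│ │ │ │   │ │↓│ │
├─┘ │ ╵ ┌─┘ │ │ │
│   │   │   │↓│ │
│ ┌─┴───┘ ╶─┘ │ │
│ │↓ ← ← ← ← ↲│ │
│ ╵ ╶─────────┘ │
│  ↳ → → → → → B│
└───────────────┘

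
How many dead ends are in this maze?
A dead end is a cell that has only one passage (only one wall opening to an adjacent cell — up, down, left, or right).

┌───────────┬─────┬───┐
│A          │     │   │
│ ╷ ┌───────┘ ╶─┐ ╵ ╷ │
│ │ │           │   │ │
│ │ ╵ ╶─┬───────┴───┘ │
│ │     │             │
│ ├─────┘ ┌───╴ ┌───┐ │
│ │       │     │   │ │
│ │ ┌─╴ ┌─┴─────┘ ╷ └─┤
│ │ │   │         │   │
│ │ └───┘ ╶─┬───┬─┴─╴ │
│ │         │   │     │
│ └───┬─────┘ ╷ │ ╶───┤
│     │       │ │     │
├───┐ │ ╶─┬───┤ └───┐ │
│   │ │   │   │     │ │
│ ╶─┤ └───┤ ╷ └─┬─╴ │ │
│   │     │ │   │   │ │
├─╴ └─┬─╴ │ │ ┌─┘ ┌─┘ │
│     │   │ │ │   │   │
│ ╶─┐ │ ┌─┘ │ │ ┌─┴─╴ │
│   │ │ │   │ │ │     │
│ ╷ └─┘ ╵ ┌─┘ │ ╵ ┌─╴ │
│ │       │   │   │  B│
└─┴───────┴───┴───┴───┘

Checking each cell for number of passages:

Dead ends found at positions:
  (0, 5)
  (1, 7)
  (2, 3)
  (3, 5)
  (3, 10)
  (4, 2)
  (5, 5)
  (7, 1)
  (7, 4)
  (8, 7)
  (9, 9)
  (10, 2)
  (11, 0)
  (11, 5)
  (11, 9)
Total dead ends: 15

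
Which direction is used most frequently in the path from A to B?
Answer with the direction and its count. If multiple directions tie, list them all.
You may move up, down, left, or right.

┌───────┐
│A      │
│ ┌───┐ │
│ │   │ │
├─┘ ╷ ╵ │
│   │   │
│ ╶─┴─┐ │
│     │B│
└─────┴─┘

Directions: right, right, right, down, down, down
Counts: {'right': 3, 'down': 3}
Most common: down and right (tied at 3 times each)

Solution:

┌───────┐
│A → → ↓│
│ ┌───┐ │
│ │   │↓│
├─┘ ╷ ╵ │
│   │  ↓│
│ ╶─┴─┐ │
│     │B│
└─────┴─┘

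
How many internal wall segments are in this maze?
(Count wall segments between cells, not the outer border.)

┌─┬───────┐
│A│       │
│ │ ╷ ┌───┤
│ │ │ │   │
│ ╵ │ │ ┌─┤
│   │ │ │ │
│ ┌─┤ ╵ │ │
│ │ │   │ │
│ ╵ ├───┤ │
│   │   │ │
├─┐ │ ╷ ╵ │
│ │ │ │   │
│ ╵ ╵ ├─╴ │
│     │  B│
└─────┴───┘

Counting internal wall segments:
Total internal walls: 24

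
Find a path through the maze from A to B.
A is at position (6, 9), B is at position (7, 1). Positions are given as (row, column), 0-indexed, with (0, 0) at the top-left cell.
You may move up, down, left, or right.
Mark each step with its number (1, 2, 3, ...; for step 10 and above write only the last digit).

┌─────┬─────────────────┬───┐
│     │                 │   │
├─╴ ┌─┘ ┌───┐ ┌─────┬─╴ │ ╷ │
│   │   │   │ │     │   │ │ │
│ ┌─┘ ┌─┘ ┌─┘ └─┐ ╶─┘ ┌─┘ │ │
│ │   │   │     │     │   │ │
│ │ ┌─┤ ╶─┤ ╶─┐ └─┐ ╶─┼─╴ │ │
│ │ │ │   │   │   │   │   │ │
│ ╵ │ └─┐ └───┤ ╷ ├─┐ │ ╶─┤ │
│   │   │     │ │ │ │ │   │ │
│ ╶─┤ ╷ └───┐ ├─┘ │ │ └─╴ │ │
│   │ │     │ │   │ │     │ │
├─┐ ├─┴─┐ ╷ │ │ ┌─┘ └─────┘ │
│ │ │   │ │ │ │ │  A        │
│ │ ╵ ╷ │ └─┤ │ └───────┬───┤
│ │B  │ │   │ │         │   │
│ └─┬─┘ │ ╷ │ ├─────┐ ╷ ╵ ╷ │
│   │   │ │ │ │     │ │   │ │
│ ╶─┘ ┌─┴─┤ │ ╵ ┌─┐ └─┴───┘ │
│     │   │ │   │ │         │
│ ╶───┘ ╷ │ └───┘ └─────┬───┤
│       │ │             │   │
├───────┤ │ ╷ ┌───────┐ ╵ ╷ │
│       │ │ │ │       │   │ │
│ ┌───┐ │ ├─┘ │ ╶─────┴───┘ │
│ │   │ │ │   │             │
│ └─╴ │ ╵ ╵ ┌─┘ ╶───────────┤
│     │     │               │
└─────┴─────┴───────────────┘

Finding the shortest path from (6, 9) to (7, 1):
Path length: 47 steps
Directions: right → right → right → right → up → up → up → up → up → up → left → down → down → down → left → down → right → down → left → left → up → up → left → up → right → up → right → up → left → left → left → left → left → left → left → left → down → left → down → left → down → down → left → down → right → down → down

Solution:

┌─────┬─────────────────┬───┐
│     │6 5 4 3 2 1 0 9 8│1 0│
├─╴ ┌─┘ ┌───┐ ┌─────┬─╴ │ ╷ │
│   │8 7│   │ │     │6 7│2│9│
│ ┌─┘ ┌─┘ ┌─┘ └─┐ ╶─┘ ┌─┘ │ │
│ │0 9│   │     │  4 5│  3│8│
│ │ ┌─┤ ╶─┤ ╶─┐ └─┐ ╶─┼─╴ │ │
│ │1│ │   │   │   │3 2│5 4│7│
│ ╵ │ └─┐ └───┤ ╷ ├─┐ │ ╶─┤ │
│3 2│   │     │ │ │ │1│6 7│6│
│ ╶─┤ ╷ └───┐ ├─┘ │ │ └─╴ │ │
│4 5│ │     │ │   │ │0 9 8│5│
├─┐ ├─┴─┐ ╷ │ │ ┌─┘ └─────┘ │
│ │6│   │ │ │ │ │  A 1 2 3 4│
│ │ ╵ ╷ │ └─┤ │ └───────┬───┤
│ │B  │ │   │ │         │   │
│ └─┬─┘ │ ╷ │ ├─────┐ ╷ ╵ ╷ │
│   │   │ │ │ │     │ │   │ │
│ ╶─┘ ┌─┴─┤ │ ╵ ┌─┐ └─┴───┘ │
│     │   │ │   │ │         │
│ ╶───┘ ╷ │ └───┘ └─────┬───┤
│       │ │             │   │
├───────┤ │ ╷ ┌───────┐ ╵ ╷ │
│       │ │ │ │       │   │ │
│ ┌───┐ │ ├─┘ │ ╶─────┴───┘ │
│ │   │ │ │   │             │
│ └─╴ │ ╵ ╵ ┌─┘ ╶───────────┤
│     │     │               │
└─────┴─────┴───────────────┘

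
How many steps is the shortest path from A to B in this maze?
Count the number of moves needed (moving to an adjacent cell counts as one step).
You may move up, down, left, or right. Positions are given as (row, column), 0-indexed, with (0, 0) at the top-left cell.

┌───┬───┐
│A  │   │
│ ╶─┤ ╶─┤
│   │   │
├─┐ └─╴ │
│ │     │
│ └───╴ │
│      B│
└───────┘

Using BFS to find shortest path:
Start: (0, 0), End: (3, 3)
Path found:
(0,0) → (1,0) → (1,1) → (2,1) → (2,2) → (2,3) → (3,3)
Number of steps: 6

Solution:

┌───┬───┐
│A  │   │
│ ╶─┤ ╶─┤
│↳ ↓│   │
├─┐ └─╴ │
│ │↳ → ↓│
│ └───╴ │
│      B│
└───────┘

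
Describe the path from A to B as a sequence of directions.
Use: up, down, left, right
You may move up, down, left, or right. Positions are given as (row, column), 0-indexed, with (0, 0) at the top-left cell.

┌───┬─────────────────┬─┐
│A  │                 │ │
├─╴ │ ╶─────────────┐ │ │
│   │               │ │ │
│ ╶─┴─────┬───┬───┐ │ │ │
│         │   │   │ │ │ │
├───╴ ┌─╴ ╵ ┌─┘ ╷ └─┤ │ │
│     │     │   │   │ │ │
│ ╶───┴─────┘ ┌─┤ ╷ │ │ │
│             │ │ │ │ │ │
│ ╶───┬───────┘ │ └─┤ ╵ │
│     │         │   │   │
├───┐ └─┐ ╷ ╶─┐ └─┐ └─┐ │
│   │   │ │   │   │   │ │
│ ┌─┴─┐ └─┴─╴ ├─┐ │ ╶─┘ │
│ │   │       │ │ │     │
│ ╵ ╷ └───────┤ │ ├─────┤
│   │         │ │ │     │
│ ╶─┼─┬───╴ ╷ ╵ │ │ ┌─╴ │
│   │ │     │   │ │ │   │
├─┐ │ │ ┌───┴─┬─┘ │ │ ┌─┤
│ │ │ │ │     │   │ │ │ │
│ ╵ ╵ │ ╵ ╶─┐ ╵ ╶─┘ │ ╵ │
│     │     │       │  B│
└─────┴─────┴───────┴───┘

Finding the path and converting it to directions:
Path through cells: (0,0) → (0,1) → (1,1) → (1,0) → (2,0) → (2,1) → (2,2) → (3,2) → (3,1) → (3,0) → (4,0) → (5,0) → (5,1) → (5,2) → (6,2) → (6,3) → (7,3) → (7,4) → (7,5) → (7,6) → (6,6) → (6,5) → (5,5) → (5,6) → (5,7) → (6,7) → (6,8) → (7,8) → (8,8) → (9,8) → (10,8) → (10,7) → (11,7) → (11,8) → (11,9) → (10,9) → (9,9) → (8,9) → (8,10) → (8,11) → (9,11) → (9,10) → (10,10) → (11,10) → (11,11)
Directions: right, down, left, down, right, right, down, left, left, down, down, right, right, down, right, down, right, right, right, up, left, up, right, right, down, right, down, down, down, down, left, down, right, right, up, up, up, right, right, down, left, down, down, right

Solution:

┌───┬─────────────────┬─┐
│A ↓│                 │ │
├─╴ │ ╶─────────────┐ │ │
│↓ ↲│               │ │ │
│ ╶─┴─────┬───┬───┐ │ │ │
│↳ → ↓    │   │   │ │ │ │
├───╴ ┌─╴ ╵ ┌─┘ ╷ └─┤ │ │
│↓ ← ↲│     │   │   │ │ │
│ ╶───┴─────┘ ┌─┤ ╷ │ │ │
│↓            │ │ │ │ │ │
│ ╶───┬───────┘ │ └─┤ ╵ │
│↳ → ↓│    ↱ → ↓│   │   │
├───┐ └─┐ ╷ ╶─┐ └─┐ └─┐ │
│   │↳ ↓│ │↑ ↰│↳ ↓│   │ │
│ ┌─┴─┐ └─┴─╴ ├─┐ │ ╶─┘ │
│ │   │↳ → → ↑│ │↓│     │
│ ╵ ╷ └───────┤ │ ├─────┤
│   │         │ │↓│↱ → ↓│
│ ╶─┼─┬───╴ ╷ ╵ │ │ ┌─╴ │
│   │ │     │   │↓│↑│↓ ↲│
├─┐ │ │ ┌───┴─┬─┘ │ │ ┌─┤
│ │ │ │ │     │↓ ↲│↑│↓│ │
│ ╵ ╵ │ ╵ ╶─┐ ╵ ╶─┘ │ ╵ │
│     │     │  ↳ → ↑│↳ B│
└─────┴─────┴───────┴───┘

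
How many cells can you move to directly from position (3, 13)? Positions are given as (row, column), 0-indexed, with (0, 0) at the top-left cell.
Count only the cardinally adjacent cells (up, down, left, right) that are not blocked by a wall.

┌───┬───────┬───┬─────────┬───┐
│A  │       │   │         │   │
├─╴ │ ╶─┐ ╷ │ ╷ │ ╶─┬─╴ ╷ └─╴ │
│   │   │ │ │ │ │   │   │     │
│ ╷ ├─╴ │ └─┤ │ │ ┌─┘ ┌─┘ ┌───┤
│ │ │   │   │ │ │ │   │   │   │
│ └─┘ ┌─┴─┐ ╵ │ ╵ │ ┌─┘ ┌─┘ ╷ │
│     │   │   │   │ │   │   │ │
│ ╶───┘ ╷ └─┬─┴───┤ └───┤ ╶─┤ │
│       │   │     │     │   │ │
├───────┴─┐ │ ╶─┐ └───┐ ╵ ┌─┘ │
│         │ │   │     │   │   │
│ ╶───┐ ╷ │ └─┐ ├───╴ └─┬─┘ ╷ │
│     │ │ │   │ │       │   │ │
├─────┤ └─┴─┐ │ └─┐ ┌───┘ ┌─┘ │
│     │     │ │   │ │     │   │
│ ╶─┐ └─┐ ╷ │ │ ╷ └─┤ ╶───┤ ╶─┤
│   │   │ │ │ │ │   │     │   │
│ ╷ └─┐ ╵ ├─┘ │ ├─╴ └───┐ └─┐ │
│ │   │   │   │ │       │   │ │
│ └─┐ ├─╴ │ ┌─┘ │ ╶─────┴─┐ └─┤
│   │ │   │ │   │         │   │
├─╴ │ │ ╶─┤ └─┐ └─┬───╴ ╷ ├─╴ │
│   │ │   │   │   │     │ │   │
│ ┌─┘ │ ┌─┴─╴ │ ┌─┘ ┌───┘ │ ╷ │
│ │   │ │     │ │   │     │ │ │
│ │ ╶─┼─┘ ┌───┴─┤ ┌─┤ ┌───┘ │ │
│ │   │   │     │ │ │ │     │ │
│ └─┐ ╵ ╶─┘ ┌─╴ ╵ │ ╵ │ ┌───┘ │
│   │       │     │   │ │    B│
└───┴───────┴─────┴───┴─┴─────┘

Checking passable neighbors of (3, 13):
Neighbors: (2, 13), (3, 12)
Count: 2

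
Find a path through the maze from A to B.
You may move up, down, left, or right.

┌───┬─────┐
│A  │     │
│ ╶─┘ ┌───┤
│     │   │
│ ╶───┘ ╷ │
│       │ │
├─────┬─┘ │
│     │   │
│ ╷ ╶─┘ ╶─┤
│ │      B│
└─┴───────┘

Finding the shortest path through the maze:
Path length: 12 steps
Directions: down → down → right → right → right → up → right → down → down → left → down → right

Solution:

┌───┬─────┐
│A  │     │
│ ╶─┘ ┌───┤
│↓    │↱ ↓│
│ ╶───┘ ╷ │
│↳ → → ↑│↓│
├─────┬─┘ │
│     │↓ ↲│
│ ╷ ╶─┘ ╶─┤
│ │    ↳ B│
└─┴───────┘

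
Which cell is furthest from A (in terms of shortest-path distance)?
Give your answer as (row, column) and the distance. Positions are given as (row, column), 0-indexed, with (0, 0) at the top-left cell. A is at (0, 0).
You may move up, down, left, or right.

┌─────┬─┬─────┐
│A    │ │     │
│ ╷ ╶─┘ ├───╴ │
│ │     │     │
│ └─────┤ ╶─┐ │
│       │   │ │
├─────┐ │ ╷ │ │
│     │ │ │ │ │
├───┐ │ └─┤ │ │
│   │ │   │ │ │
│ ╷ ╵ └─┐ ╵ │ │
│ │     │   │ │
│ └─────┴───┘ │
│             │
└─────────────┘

Computing BFS distances from A to all cells:
Furthest cell: (3, 0)
Distance: 37 steps

Path from A to the furthest cell:

┌─────┬─┬─────┐
│A    │ │     │
│ ╷ ╶─┘ ├───╴ │
│↓│     │↱ → ↓│
│ └─────┤ ╶─┐ │
│↳ → → ↓│↑ ↰│↓│
├─────┐ │ ╷ │ │
│B ← ↰│↓│ │↑│↓│
├───┐ │ └─┤ │ │
│↱ ↓│↑│↳ ↓│↑│↓│
│ ╷ ╵ └─┐ ╵ │ │
│↑│↳ ↑  │↳ ↑│↓│
│ └─────┴───┘ │
│↑ ← ← ← ← ← ↲│
└─────────────┘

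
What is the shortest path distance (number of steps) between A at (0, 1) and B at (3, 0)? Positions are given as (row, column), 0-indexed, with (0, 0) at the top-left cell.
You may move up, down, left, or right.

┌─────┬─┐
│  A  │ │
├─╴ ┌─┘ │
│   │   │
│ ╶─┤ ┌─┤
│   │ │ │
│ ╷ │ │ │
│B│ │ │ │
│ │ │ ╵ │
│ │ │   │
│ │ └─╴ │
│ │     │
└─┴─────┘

Finding path from (0, 1) to (3, 0):
Path: (0,1) → (1,1) → (1,0) → (2,0) → (3,0)
Distance: 4 steps

Solution:

┌─────┬─┐
│  A  │ │
├─╴ ┌─┘ │
│↓ ↲│   │
│ ╶─┤ ┌─┤
│↓  │ │ │
│ ╷ │ │ │
│B│ │ │ │
│ │ │ ╵ │
│ │ │   │
│ │ └─╴ │
│ │     │
└─┴─────┘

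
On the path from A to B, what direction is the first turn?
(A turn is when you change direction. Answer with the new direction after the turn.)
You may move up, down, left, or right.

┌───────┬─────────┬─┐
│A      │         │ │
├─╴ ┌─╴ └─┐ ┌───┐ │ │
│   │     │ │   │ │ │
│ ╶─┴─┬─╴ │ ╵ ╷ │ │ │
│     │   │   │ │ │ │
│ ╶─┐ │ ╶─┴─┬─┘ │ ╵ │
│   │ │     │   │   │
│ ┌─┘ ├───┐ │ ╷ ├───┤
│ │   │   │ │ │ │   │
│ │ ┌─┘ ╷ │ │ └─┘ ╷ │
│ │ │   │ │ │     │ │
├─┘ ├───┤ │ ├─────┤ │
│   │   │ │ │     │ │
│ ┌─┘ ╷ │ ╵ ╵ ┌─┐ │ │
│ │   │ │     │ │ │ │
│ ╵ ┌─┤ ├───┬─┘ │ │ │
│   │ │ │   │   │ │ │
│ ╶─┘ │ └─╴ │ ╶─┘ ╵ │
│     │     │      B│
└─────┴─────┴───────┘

Directions: right, right, right, down, right, down, left, down, right, right, down, down, down, down, right, up, right, right, down, down, down, right
First turn direction: down

Solution:

┌───────┬─────────┬─┐
│A → → ↓│         │ │
├─╴ ┌─╴ └─┐ ┌───┐ │ │
│   │  ↳ ↓│ │   │ │ │
│ ╶─┴─┬─╴ │ ╵ ╷ │ │ │
│     │↓ ↲│   │ │ │ │
│ ╶─┐ │ ╶─┴─┬─┘ │ ╵ │
│   │ │↳ → ↓│   │   │
│ ┌─┘ ├───┐ │ ╷ ├───┤
│ │   │   │↓│ │ │   │
│ │ ┌─┘ ╷ │ │ └─┘ ╷ │
│ │ │   │ │↓│     │ │
├─┘ ├───┤ │ ├─────┤ │
│   │   │ │↓│↱ → ↓│ │
│ ┌─┘ ╷ │ ╵ ╵ ┌─┐ │ │
│ │   │ │  ↳ ↑│ │↓│ │
│ ╵ ┌─┤ ├───┬─┘ │ │ │
│   │ │ │   │   │↓│ │
│ ╶─┘ │ └─╴ │ ╶─┘ ╵ │
│     │     │    ↳ B│
└─────┴─────┴───────┘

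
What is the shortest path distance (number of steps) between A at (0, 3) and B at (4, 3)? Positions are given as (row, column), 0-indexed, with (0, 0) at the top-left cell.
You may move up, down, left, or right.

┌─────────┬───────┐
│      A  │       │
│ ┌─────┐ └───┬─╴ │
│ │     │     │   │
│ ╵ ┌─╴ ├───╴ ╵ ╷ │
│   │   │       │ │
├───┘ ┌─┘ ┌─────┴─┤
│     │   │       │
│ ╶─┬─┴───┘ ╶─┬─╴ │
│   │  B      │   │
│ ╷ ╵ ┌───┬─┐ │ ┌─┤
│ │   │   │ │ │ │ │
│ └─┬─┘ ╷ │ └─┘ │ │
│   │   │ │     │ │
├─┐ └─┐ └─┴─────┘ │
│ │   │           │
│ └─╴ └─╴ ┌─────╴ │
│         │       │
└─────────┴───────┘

Finding path from (0, 3) to (4, 3):
Path: (0,3) → (0,2) → (0,1) → (0,0) → (1,0) → (2,0) → (2,1) → (1,1) → (1,2) → (1,3) → (2,3) → (2,2) → (3,2) → (3,1) → (3,0) → (4,0) → (4,1) → (5,1) → (5,2) → (4,2) → (4,3)
Distance: 20 steps

Solution:

┌─────────┬───────┐
│↓ ← ← A  │       │
│ ┌─────┐ └───┬─╴ │
│↓│↱ → ↓│     │   │
│ ╵ ┌─╴ ├───╴ ╵ ╷ │
│↳ ↑│↓ ↲│       │ │
├───┘ ┌─┘ ┌─────┴─┤
│↓ ← ↲│   │       │
│ ╶─┬─┴───┘ ╶─┬─╴ │
│↳ ↓│↱ B      │   │
│ ╷ ╵ ┌───┬─┐ │ ┌─┤
│ │↳ ↑│   │ │ │ │ │
│ └─┬─┘ ╷ │ └─┘ │ │
│   │   │ │     │ │
├─┐ └─┐ └─┴─────┘ │
│ │   │           │
│ └─╴ └─╴ ┌─────╴ │
│         │       │
└─────────┴───────┘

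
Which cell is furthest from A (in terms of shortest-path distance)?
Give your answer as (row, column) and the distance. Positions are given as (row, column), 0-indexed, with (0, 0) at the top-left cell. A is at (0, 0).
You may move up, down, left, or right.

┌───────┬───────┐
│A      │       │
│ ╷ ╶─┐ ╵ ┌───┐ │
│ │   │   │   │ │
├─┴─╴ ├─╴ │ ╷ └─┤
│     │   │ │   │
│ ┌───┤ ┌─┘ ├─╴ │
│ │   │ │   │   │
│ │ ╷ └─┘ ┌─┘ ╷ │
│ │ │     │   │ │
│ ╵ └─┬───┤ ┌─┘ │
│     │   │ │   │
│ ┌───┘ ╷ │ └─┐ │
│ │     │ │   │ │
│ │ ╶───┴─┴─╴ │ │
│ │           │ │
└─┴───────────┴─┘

Computing BFS distances from A to all cells:
Furthest cell: (6, 4)
Distance: 42 steps

Path from A to the furthest cell:

┌───────┬───────┐
│A ↓    │       │
│ ╷ ╶─┐ ╵ ┌───┐ │
│ │↳ ↓│   │↱ ↓│ │
├─┴─╴ ├─╴ │ ╷ └─┤
│↓ ← ↲│   │↑│↳ ↓│
│ ┌───┤ ┌─┘ ├─╴ │
│↓│↱ ↓│ │↱ ↑│↓ ↲│
│ │ ╷ └─┘ ┌─┘ ╷ │
│↓│↑│↳ → ↑│↓ ↲│ │
│ ╵ └─┬───┤ ┌─┘ │
│↳ ↑  │↱ ↓│↓│   │
│ ┌───┘ ╷ │ └─┐ │
│ │↱ → ↑│B│↳ ↓│ │
│ │ ╶───┴─┴─╴ │ │
│ │↑ ← ← ← ← ↲│ │
└─┴───────────┴─┘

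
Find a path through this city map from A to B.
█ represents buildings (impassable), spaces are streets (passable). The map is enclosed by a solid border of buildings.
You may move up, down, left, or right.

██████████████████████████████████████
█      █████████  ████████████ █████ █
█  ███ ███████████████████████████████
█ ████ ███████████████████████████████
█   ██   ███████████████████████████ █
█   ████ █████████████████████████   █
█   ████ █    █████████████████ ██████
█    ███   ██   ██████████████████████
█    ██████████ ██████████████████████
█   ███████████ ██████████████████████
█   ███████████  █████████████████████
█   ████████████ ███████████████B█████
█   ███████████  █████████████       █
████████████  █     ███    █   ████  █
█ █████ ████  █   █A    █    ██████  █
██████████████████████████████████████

Finding the shortest path from A to B:
Movement: cardinal only
Path length: 18 steps
Directions: right → right → right → right → up → right → right → down → right → right → right → up → right → right → up → right → right → up

Solution:

██████████████████████████████████████
█      █████████  ████████████ █████ █
█  ███ ███████████████████████████████
█ ████ ███████████████████████████████
█   ██   ███████████████████████████ █
█   ████ █████████████████████████   █
█   ████ █    █████████████████ ██████
█    ███   ██   ██████████████████████
█    ██████████ ██████████████████████
█   ███████████ ██████████████████████
█   ███████████  █████████████████████
█   ████████████ ███████████████B█████
█   ███████████  █████████████↱→↑    █
████████████  █     ███↱→↓ █↱→↑████  █
█ █████ ████  █   █A→→→↑█↳→→↑██████  █
██████████████████████████████████████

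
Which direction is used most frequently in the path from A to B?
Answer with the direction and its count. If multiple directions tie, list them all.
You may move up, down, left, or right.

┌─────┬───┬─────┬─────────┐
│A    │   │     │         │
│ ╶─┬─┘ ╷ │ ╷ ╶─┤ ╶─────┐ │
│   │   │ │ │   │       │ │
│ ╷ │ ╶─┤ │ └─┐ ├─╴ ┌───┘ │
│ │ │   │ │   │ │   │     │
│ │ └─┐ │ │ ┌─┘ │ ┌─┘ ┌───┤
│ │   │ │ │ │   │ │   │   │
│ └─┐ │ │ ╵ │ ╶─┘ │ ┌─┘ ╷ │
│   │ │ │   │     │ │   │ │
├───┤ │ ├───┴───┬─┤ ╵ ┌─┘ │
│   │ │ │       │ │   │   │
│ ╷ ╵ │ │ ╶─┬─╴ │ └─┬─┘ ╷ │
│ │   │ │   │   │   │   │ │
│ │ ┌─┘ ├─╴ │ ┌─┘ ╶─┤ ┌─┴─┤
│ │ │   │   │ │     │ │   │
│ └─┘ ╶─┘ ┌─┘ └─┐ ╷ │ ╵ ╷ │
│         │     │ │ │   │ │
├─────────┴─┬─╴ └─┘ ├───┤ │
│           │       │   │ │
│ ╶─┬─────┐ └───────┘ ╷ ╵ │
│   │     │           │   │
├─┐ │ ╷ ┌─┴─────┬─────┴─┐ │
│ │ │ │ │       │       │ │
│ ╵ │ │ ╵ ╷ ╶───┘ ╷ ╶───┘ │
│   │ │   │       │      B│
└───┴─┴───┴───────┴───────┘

Directions: down, right, down, down, right, down, down, down, left, up, left, down, down, down, right, right, up, right, up, up, up, up, up, left, up, right, up, right, down, down, down, down, right, up, up, up, up, right, down, right, down, down, left, down, right, right, up, up, right, up, left, up, right, right, right, right, down, down, left, left, down, left, down, down, right, up, right, up, right, down, down, left, down, left, down, down, right, up, right, down, down, down, down, down
Counts: {'down': 32, 'right': 22, 'left': 10, 'up': 20}
Most common: down (32 times)

Solution:

┌─────┬───┬─────┬─────────┐
│A    │↱ ↓│↱ ↓  │↱ → → → ↓│
│ ╶─┬─┘ ╷ │ ╷ ╶─┤ ╶─────┐ │
│↳ ↓│↱ ↑│↓│↑│↳ ↓│↑ ↰    │↓│
│ ╷ │ ╶─┤ │ └─┐ ├─╴ ┌───┘ │
│ │↓│↑ ↰│↓│↑  │↓│↱ ↑│↓ ← ↲│
│ │ └─┐ │ │ ┌─┘ │ ┌─┘ ┌───┤
│ │↳ ↓│↑│↓│↑│↓ ↲│↑│↓ ↲│↱ ↓│
│ └─┐ │ │ ╵ │ ╶─┘ │ ┌─┘ ╷ │
│   │↓│↑│↳ ↑│↳ → ↑│↓│↱ ↑│↓│
├───┤ │ ├───┴───┬─┤ ╵ ┌─┘ │
│↓ ↰│↓│↑│       │ │↳ ↑│↓ ↲│
│ ╷ ╵ │ │ ╶─┬─╴ │ └─┬─┘ ╷ │
│↓│↑ ↲│↑│   │   │   │↓ ↲│ │
│ │ ┌─┘ ├─╴ │ ┌─┘ ╶─┤ ┌─┴─┤
│↓│ │↱ ↑│   │ │     │↓│↱ ↓│
│ └─┘ ╶─┘ ┌─┘ └─┐ ╷ │ ╵ ╷ │
│↳ → ↑    │     │ │ │↳ ↑│↓│
├─────────┴─┬─╴ └─┘ ├───┤ │
│           │       │   │↓│
│ ╶─┬─────┐ └───────┘ ╷ ╵ │
│   │     │           │  ↓│
├─┐ │ ╷ ┌─┴─────┬─────┴─┐ │
│ │ │ │ │       │       │↓│
│ ╵ │ │ ╵ ╷ ╶───┘ ╷ ╶───┘ │
│   │ │   │       │      B│
└───┴─┴───┴───────┴───────┘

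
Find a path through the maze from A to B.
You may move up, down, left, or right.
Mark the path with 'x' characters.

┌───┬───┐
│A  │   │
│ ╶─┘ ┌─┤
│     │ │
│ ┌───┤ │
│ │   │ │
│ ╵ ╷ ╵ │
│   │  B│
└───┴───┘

Finding the shortest path through the maze:
Path length: 8 steps
Directions: down → down → down → right → up → right → down → right

Solution:

┌───┬───┐
│A  │   │
│ ╶─┘ ┌─┤
│x    │ │
│ ┌───┤ │
│x│x x│ │
│ ╵ ╷ ╵ │
│x x│x B│
└───┴───┘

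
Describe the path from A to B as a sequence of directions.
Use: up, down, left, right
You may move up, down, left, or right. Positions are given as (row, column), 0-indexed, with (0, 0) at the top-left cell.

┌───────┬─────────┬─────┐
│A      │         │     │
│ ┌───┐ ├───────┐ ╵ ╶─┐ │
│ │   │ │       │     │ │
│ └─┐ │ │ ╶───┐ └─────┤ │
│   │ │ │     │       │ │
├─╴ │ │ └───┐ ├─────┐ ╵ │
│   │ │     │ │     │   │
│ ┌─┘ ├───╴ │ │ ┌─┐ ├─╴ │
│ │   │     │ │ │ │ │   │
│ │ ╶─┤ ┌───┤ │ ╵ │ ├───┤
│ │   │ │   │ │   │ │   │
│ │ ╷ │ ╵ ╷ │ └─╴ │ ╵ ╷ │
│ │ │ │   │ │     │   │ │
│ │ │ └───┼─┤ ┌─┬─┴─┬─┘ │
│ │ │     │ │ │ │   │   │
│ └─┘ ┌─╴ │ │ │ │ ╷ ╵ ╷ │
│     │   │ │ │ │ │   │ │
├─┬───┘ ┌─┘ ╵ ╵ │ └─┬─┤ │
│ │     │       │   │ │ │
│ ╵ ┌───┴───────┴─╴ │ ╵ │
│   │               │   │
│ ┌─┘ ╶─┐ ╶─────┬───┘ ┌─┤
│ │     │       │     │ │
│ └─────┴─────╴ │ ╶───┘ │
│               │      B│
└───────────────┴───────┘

Finding the path and converting it to directions:
Path through cells: (0,0) → (1,0) → (2,0) → (2,1) → (3,1) → (3,0) → (4,0) → (5,0) → (6,0) → (7,0) → (8,0) → (8,1) → (8,2) → (7,2) → (7,3) → (7,4) → (8,4) → (8,3) → (9,3) → (9,2) → (9,1) → (10,1) → (10,0) → (11,0) → (12,0) → (12,1) → (12,2) → (12,3) → (12,4) → (12,5) → (12,6) → (12,7) → (11,7) → (11,6) → (11,5) → (11,4) → (10,4) → (10,5) → (10,6) → (10,7) → (10,8) → (10,9) → (9,9) → (9,8) → (8,8) → (7,8) → (7,9) → (8,9) → (8,10) → (7,10) → (7,11) → (8,11) → (9,11) → (10,11) → (10,10) → (11,10) → (11,9) → (11,8) → (12,8) → (12,9) → (12,10) → (12,11)
Directions: down, down, right, down, left, down, down, down, down, down, right, right, up, right, right, down, left, down, left, left, down, left, down, down, right, right, right, right, right, right, right, up, left, left, left, up, right, right, right, right, right, up, left, up, up, right, down, right, up, right, down, down, down, left, down, left, left, down, right, right, right

Solution:

┌───────┬─────────┬─────┐
│A      │         │     │
│ ┌───┐ ├───────┐ ╵ ╶─┐ │
│↓│   │ │       │     │ │
│ └─┐ │ │ ╶───┐ └─────┤ │
│↳ ↓│ │ │     │       │ │
├─╴ │ │ └───┐ ├─────┐ ╵ │
│↓ ↲│ │     │ │     │   │
│ ┌─┘ ├───╴ │ │ ┌─┐ ├─╴ │
│↓│   │     │ │ │ │ │   │
│ │ ╶─┤ ┌───┤ │ ╵ │ ├───┤
│↓│   │ │   │ │   │ │   │
│ │ ╷ │ ╵ ╷ │ └─╴ │ ╵ ╷ │
│↓│ │ │   │ │     │   │ │
│ │ │ └───┼─┤ ┌─┬─┴─┬─┘ │
│↓│ │↱ → ↓│ │ │ │↱ ↓│↱ ↓│
│ └─┘ ┌─╴ │ │ │ │ ╷ ╵ ╷ │
│↳ → ↑│↓ ↲│ │ │ │↑│↳ ↑│↓│
├─┬───┘ ┌─┘ ╵ ╵ │ └─┬─┤ │
│ │↓ ← ↲│       │↑ ↰│ │↓│
│ ╵ ┌───┴───────┴─╴ │ ╵ │
│↓ ↲│    ↱ → → → → ↑│↓ ↲│
│ ┌─┘ ╶─┐ ╶─────┬───┘ ┌─┤
│↓│     │↑ ← ← ↰│↓ ← ↲│ │
│ └─────┴─────╴ │ ╶───┘ │
│↳ → → → → → → ↑│↳ → → B│
└───────────────┴───────┘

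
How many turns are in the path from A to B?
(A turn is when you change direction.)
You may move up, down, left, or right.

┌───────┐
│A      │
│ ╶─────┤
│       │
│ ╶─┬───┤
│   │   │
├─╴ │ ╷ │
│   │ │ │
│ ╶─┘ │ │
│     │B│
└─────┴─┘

Directions: down, down, right, down, left, down, right, right, up, up, right, down, down
Number of turns: 8

Solution:

┌───────┐
│A      │
│ ╶─────┤
│↓      │
│ ╶─┬───┤
│↳ ↓│↱ ↓│
├─╴ │ ╷ │
│↓ ↲│↑│↓│
│ ╶─┘ │ │
│↳ → ↑│B│
└─────┴─┘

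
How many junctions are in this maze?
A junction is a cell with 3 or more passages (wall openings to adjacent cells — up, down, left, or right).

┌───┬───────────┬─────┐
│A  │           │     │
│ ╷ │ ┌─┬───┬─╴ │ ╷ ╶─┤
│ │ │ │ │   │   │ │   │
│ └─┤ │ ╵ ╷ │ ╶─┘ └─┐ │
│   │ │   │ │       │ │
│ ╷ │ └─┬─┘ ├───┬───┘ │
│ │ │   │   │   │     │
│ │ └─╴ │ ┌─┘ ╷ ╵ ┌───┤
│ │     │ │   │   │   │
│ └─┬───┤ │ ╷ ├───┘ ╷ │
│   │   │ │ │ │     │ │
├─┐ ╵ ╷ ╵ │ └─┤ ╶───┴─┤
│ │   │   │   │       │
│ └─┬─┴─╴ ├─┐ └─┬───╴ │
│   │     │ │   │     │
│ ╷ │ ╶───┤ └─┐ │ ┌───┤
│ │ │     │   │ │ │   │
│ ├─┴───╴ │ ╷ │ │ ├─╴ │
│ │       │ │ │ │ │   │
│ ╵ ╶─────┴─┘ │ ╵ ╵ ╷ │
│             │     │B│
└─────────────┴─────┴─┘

Checking each cell for number of passages:

Junctions found (3+ passages):
  (0, 9): 3 passages
  (2, 0): 3 passages
  (2, 8): 3 passages
  (4, 6): 3 passages
  (6, 4): 3 passages
  (7, 0): 3 passages
  (8, 5): 3 passages
  (9, 10): 3 passages
  (10, 1): 3 passages
  (10, 8): 3 passages
Total junctions: 10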